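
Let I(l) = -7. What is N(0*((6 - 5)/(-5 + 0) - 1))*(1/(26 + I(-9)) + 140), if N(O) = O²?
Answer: 0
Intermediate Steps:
N(0*((6 - 5)/(-5 + 0) - 1))*(1/(26 + I(-9)) + 140) = (0*((6 - 5)/(-5 + 0) - 1))²*(1/(26 - 7) + 140) = (0*(1/(-5) - 1))²*(1/19 + 140) = (0*(1*(-⅕) - 1))²*(1/19 + 140) = (0*(-⅕ - 1))²*(2661/19) = (0*(-6/5))²*(2661/19) = 0²*(2661/19) = 0*(2661/19) = 0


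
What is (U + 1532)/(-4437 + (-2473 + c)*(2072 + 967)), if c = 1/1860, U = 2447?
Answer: -2466980/4662327067 ≈ -0.00052913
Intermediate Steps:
c = 1/1860 ≈ 0.00053763
(U + 1532)/(-4437 + (-2473 + c)*(2072 + 967)) = (2447 + 1532)/(-4437 + (-2473 + 1/1860)*(2072 + 967)) = 3979/(-4437 - 4599779/1860*3039) = 3979/(-4437 - 4659576127/620) = 3979/(-4662327067/620) = 3979*(-620/4662327067) = -2466980/4662327067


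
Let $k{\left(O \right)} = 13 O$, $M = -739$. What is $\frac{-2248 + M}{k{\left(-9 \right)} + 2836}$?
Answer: $- \frac{2987}{2719} \approx -1.0986$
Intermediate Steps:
$\frac{-2248 + M}{k{\left(-9 \right)} + 2836} = \frac{-2248 - 739}{13 \left(-9\right) + 2836} = - \frac{2987}{-117 + 2836} = - \frac{2987}{2719}$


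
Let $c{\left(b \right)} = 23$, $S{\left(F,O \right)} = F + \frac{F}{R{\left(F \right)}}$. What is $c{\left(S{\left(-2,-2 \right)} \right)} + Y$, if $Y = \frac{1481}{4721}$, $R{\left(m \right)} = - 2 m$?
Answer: $\frac{110064}{4721} \approx 23.314$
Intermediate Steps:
$S{\left(F,O \right)} = - \frac{1}{2} + F$ ($S{\left(F,O \right)} = F + \frac{F}{\left(-2\right) F} = F + F \left(- \frac{1}{2 F}\right) = F - \frac{1}{2} = - \frac{1}{2} + F$)
$Y = \frac{1481}{4721}$ ($Y = 1481 \cdot \frac{1}{4721} = \frac{1481}{4721} \approx 0.3137$)
$c{\left(S{\left(-2,-2 \right)} \right)} + Y = 23 + \frac{1481}{4721} = \frac{110064}{4721}$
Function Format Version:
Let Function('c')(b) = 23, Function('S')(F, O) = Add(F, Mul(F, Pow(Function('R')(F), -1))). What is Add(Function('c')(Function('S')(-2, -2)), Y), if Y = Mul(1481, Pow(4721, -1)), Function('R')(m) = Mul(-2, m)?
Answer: Rational(110064, 4721) ≈ 23.314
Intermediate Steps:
Function('S')(F, O) = Add(Rational(-1, 2), F) (Function('S')(F, O) = Add(F, Mul(F, Pow(Mul(-2, F), -1))) = Add(F, Mul(F, Mul(Rational(-1, 2), Pow(F, -1)))) = Add(F, Rational(-1, 2)) = Add(Rational(-1, 2), F))
Y = Rational(1481, 4721) (Y = Mul(1481, Rational(1, 4721)) = Rational(1481, 4721) ≈ 0.31370)
Add(Function('c')(Function('S')(-2, -2)), Y) = Add(23, Rational(1481, 4721)) = Rational(110064, 4721)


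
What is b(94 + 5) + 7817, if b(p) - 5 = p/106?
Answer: 829231/106 ≈ 7822.9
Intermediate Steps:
b(p) = 5 + p/106
b(94 + 5) + 7817 = (5 + (94 + 5)/106) + 7817 = (5 + (1/106)*99) + 7817 = (5 + 99/106) + 7817 = 629/106 + 7817 = 829231/106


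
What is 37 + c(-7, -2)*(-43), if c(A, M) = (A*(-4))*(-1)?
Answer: 1241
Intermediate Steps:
c(A, M) = 4*A (c(A, M) = -4*A*(-1) = 4*A)
37 + c(-7, -2)*(-43) = 37 + (4*(-7))*(-43) = 37 - 28*(-43) = 37 + 1204 = 1241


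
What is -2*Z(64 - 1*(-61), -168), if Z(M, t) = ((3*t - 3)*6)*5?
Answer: 30420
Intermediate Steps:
Z(M, t) = -90 + 90*t (Z(M, t) = ((-3 + 3*t)*6)*5 = (-18 + 18*t)*5 = -90 + 90*t)
-2*Z(64 - 1*(-61), -168) = -2*(-90 + 90*(-168)) = -2*(-90 - 15120) = -2*(-15210) = 30420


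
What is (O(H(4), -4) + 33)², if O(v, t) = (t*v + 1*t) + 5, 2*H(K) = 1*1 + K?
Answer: 576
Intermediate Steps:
H(K) = ½ + K/2 (H(K) = (1*1 + K)/2 = (1 + K)/2 = ½ + K/2)
O(v, t) = 5 + t + t*v (O(v, t) = (t*v + t) + 5 = (t + t*v) + 5 = 5 + t + t*v)
(O(H(4), -4) + 33)² = ((5 - 4 - 4*(½ + (½)*4)) + 33)² = ((5 - 4 - 4*(½ + 2)) + 33)² = ((5 - 4 - 4*5/2) + 33)² = ((5 - 4 - 10) + 33)² = (-9 + 33)² = 24² = 576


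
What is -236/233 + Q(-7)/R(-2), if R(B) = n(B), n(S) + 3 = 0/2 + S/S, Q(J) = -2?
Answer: -3/233 ≈ -0.012876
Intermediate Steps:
n(S) = -2 (n(S) = -3 + (0/2 + S/S) = -3 + (0*(½) + 1) = -3 + (0 + 1) = -3 + 1 = -2)
R(B) = -2
-236/233 + Q(-7)/R(-2) = -236/233 - 2/(-2) = -236*1/233 - 2*(-½) = -236/233 + 1 = -3/233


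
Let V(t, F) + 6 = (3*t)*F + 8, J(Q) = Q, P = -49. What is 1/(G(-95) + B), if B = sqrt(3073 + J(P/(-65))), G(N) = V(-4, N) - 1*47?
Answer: 23725/25912277 - sqrt(12986610)/77736831 ≈ 0.00086923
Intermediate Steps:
V(t, F) = 2 + 3*F*t (V(t, F) = -6 + ((3*t)*F + 8) = -6 + (3*F*t + 8) = -6 + (8 + 3*F*t) = 2 + 3*F*t)
G(N) = -45 - 12*N (G(N) = (2 + 3*N*(-4)) - 1*47 = (2 - 12*N) - 47 = -45 - 12*N)
B = sqrt(12986610)/65 (B = sqrt(3073 - 49/(-65)) = sqrt(3073 - 49*(-1/65)) = sqrt(3073 + 49/65) = sqrt(199794/65) = sqrt(12986610)/65 ≈ 55.441)
1/(G(-95) + B) = 1/((-45 - 12*(-95)) + sqrt(12986610)/65) = 1/((-45 + 1140) + sqrt(12986610)/65) = 1/(1095 + sqrt(12986610)/65)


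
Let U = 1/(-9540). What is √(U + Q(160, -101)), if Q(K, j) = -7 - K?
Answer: I*√422192965/1590 ≈ 12.923*I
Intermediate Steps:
U = -1/9540 ≈ -0.00010482
√(U + Q(160, -101)) = √(-1/9540 + (-7 - 1*160)) = √(-1/9540 + (-7 - 160)) = √(-1/9540 - 167) = √(-1593181/9540) = I*√422192965/1590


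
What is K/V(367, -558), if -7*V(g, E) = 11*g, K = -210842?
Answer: 1475894/4037 ≈ 365.59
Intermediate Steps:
V(g, E) = -11*g/7
K/V(367, -558) = -210842/((-11/7*367)) = -210842/(-4037/7) = -210842*(-7/4037) = 1475894/4037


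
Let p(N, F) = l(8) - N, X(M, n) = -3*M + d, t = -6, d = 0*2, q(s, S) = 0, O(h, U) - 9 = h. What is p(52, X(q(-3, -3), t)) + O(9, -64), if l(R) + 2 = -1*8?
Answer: -44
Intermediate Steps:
O(h, U) = 9 + h
l(R) = -10 (l(R) = -2 - 1*8 = -2 - 8 = -10)
d = 0
X(M, n) = -3*M (X(M, n) = -3*M + 0 = -3*M)
p(N, F) = -10 - N
p(52, X(q(-3, -3), t)) + O(9, -64) = (-10 - 1*52) + (9 + 9) = (-10 - 52) + 18 = -62 + 18 = -44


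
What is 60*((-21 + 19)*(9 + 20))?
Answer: -3480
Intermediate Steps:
60*((-21 + 19)*(9 + 20)) = 60*(-2*29) = 60*(-58) = -3480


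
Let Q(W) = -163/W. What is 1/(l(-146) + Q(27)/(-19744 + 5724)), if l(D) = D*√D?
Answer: 61702020/445945846123524169 + 20920709613600*I*√146/445945846123524169 ≈ 1.3836e-10 + 0.00056685*I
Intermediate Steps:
l(D) = D^(3/2)
1/(l(-146) + Q(27)/(-19744 + 5724)) = 1/((-146)^(3/2) + (-163/27)/(-19744 + 5724)) = 1/(-146*I*√146 - 163*1/27/(-14020)) = 1/(-146*I*√146 - 163/27*(-1/14020)) = 1/(-146*I*√146 + 163/378540) = 1/(163/378540 - 146*I*√146)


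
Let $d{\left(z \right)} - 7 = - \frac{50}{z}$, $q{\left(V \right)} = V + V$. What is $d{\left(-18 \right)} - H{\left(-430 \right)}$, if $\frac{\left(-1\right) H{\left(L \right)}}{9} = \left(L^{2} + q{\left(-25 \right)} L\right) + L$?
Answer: $\frac{16683658}{9} \approx 1.8537 \cdot 10^{6}$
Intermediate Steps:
$q{\left(V \right)} = 2 V$
$H{\left(L \right)} = - 9 L^{2} + 441 L$ ($H{\left(L \right)} = - 9 \left(\left(L^{2} + 2 \left(-25\right) L\right) + L\right) = - 9 \left(\left(L^{2} - 50 L\right) + L\right) = - 9 \left(L^{2} - 49 L\right) = - 9 L^{2} + 441 L$)
$d{\left(z \right)} = 7 - \frac{50}{z}$
$d{\left(-18 \right)} - H{\left(-430 \right)} = \left(7 - \frac{50}{-18}\right) - 9 \left(-430\right) \left(49 - -430\right) = \left(7 - - \frac{25}{9}\right) - 9 \left(-430\right) \left(49 + 430\right) = \left(7 + \frac{25}{9}\right) - 9 \left(-430\right) 479 = \frac{88}{9} - -1853730 = \frac{88}{9} + 1853730 = \frac{16683658}{9}$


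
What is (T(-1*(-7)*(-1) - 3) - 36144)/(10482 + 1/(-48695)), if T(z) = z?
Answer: -1760519030/510420989 ≈ -3.4492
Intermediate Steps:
(T(-1*(-7)*(-1) - 3) - 36144)/(10482 + 1/(-48695)) = ((-1*(-7)*(-1) - 3) - 36144)/(10482 + 1/(-48695)) = ((7*(-1) - 3) - 36144)/(10482 - 1/48695) = ((-7 - 3) - 36144)/(510420989/48695) = (-10 - 36144)*(48695/510420989) = -36154*48695/510420989 = -1760519030/510420989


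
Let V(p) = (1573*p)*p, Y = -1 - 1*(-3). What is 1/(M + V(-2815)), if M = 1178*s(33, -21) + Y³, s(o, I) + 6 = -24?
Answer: 1/12464770593 ≈ 8.0226e-11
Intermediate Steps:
s(o, I) = -30 (s(o, I) = -6 - 24 = -30)
Y = 2 (Y = -1 + 3 = 2)
V(p) = 1573*p²
M = -35332 (M = 1178*(-30) + 2³ = -35340 + 8 = -35332)
1/(M + V(-2815)) = 1/(-35332 + 1573*(-2815)²) = 1/(-35332 + 1573*7924225) = 1/(-35332 + 12464805925) = 1/12464770593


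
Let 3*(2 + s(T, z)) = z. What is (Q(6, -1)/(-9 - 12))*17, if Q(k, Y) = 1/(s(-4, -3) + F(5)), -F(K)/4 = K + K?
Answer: 17/903 ≈ 0.018826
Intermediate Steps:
s(T, z) = -2 + z/3
F(K) = -8*K (F(K) = -4*(K + K) = -8*K)
Q(k, Y) = -1/43 (Q(k, Y) = 1/((-2 + (⅓)*(-3)) - 8*5) = 1/((-2 - 1) - 40) = 1/(-3 - 40) = 1/(-43) = -1/43)
(Q(6, -1)/(-9 - 12))*17 = (-1/43/(-9 - 12))*17 = (-1/43/(-21))*17 = -1/21*(-1/43)*17 = (1/903)*17 = 17/903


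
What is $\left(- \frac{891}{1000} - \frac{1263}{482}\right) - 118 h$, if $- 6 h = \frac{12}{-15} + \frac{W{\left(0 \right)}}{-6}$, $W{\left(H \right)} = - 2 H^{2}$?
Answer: $- \frac{13913893}{723000} \approx -19.245$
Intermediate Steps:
$h = \frac{2}{15}$ ($h = - \frac{\frac{12}{-15} + \frac{\left(-2\right) 0^{2}}{-6}}{6} = - \frac{12 \left(- \frac{1}{15}\right) + \left(-2\right) 0 \left(- \frac{1}{6}\right)}{6} = - \frac{- \frac{4}{5} + 0 \left(- \frac{1}{6}\right)}{6} = - \frac{- \frac{4}{5} + 0}{6} = \left(- \frac{1}{6}\right) \left(- \frac{4}{5}\right) = \frac{2}{15} \approx 0.13333$)
$\left(- \frac{891}{1000} - \frac{1263}{482}\right) - 118 h = \left(- \frac{891}{1000} - \frac{1263}{482}\right) - \frac{236}{15} = - \frac{846231}{241000} - \frac{236}{15} = - \frac{13913893}{723000}$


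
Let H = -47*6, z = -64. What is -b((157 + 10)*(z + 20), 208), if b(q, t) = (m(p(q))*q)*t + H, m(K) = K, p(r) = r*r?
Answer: 82522196264218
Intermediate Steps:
p(r) = r**2
H = -282
b(q, t) = -282 + t*q**3 (b(q, t) = (q**2*q)*t - 282 = q**3*t - 282 = t*q**3 - 282 = -282 + t*q**3)
-b((157 + 10)*(z + 20), 208) = -(-282 + 208*((157 + 10)*(-64 + 20))**3) = -(-282 + 208*(167*(-44))**3) = -(-282 + 208*(-7348)**3) = -(-282 + 208*(-396741328192)) = -(-282 - 82522196263936) = -1*(-82522196264218) = 82522196264218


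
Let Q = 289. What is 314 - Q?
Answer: 25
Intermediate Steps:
314 - Q = 314 - 1*289 = 314 - 289 = 25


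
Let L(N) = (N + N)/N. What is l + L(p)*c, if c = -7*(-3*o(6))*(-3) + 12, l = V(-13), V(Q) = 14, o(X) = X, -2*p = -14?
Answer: -718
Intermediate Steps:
p = 7 (p = -1/2*(-14) = 7)
L(N) = 2 (L(N) = (2*N)/N = 2)
l = 14
c = -366 (c = -7*(-3*6)*(-3) + 12 = -(-126)*(-3) + 12 = -7*54 + 12 = -378 + 12 = -366)
l + L(p)*c = 14 + 2*(-366) = 14 - 732 = -718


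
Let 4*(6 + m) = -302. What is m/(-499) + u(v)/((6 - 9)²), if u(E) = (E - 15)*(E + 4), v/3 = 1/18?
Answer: -1083869/161676 ≈ -6.7040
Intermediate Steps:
v = ⅙ (v = 3/18 = 3*(1/18) = ⅙ ≈ 0.16667)
m = -163/2 (m = -6 + (¼)*(-302) = -6 - 151/2 = -163/2 ≈ -81.500)
u(E) = (-15 + E)*(4 + E)
m/(-499) + u(v)/((6 - 9)²) = -163/2/(-499) + (-60 + (⅙)² - 11*⅙)/((6 - 9)²) = -163/2*(-1/499) + (-60 + 1/36 - 11/6)/((-3)²) = 163/998 - 2225/36/9 = 163/998 - 2225/36*⅑ = 163/998 - 2225/324 = -1083869/161676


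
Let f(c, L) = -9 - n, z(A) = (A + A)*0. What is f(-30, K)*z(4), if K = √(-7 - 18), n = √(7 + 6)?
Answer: 0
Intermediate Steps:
n = √13 ≈ 3.6056
K = 5*I (K = √(-25) = 5*I ≈ 5.0*I)
z(A) = 0 (z(A) = (2*A)*0 = 0)
f(c, L) = -9 - √13
f(-30, K)*z(4) = (-9 - √13)*0 = 0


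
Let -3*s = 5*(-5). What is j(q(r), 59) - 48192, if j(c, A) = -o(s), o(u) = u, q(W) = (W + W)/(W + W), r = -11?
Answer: -144601/3 ≈ -48200.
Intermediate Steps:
q(W) = 1 (q(W) = (2*W)/((2*W)) = (2*W)*(1/(2*W)) = 1)
s = 25/3 (s = -5*(-5)/3 = -1/3*(-25) = 25/3 ≈ 8.3333)
j(c, A) = -25/3 (j(c, A) = -1*25/3 = -25/3)
j(q(r), 59) - 48192 = -25/3 - 48192 = -144601/3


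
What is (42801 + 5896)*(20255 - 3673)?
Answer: 807493654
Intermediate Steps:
(42801 + 5896)*(20255 - 3673) = 48697*16582 = 807493654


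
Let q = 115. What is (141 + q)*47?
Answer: 12032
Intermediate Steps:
(141 + q)*47 = (141 + 115)*47 = 256*47 = 12032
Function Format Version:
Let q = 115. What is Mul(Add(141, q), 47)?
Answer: 12032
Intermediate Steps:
Mul(Add(141, q), 47) = Mul(Add(141, 115), 47) = Mul(256, 47) = 12032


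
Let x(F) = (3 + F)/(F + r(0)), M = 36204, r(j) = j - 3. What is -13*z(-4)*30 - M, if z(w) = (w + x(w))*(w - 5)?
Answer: -348198/7 ≈ -49743.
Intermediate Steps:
r(j) = -3 + j
x(F) = (3 + F)/(-3 + F) (x(F) = (3 + F)/(F + (-3 + 0)) = (3 + F)/(F - 3) = (3 + F)/(-3 + F))
z(w) = (-5 + w)*(w + (3 + w)/(-3 + w)) (z(w) = (w + (3 + w)/(-3 + w))*(w - 5) = (w + (3 + w)/(-3 + w))*(-5 + w) = (-5 + w)*(w + (3 + w)/(-3 + w)))
-13*z(-4)*30 - M = -13*(-15 + (-4)³ - 7*(-4)² + 13*(-4))/(-3 - 4)*30 - 1*36204 = -13*(-15 - 64 - 7*16 - 52)/(-7)*30 - 36204 = -(-13)*(-15 - 64 - 112 - 52)/7*30 - 36204 = -(-13)*(-243)/7*30 - 36204 = -13*243/7*30 - 36204 = -3159/7*30 - 36204 = -94770/7 - 36204 = -348198/7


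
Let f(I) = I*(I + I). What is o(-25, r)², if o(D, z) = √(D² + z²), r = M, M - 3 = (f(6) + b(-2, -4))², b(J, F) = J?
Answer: 24040034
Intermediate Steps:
f(I) = 2*I² (f(I) = I*(2*I) = 2*I²)
M = 4903 (M = 3 + (2*6² - 2)² = 3 + (2*36 - 2)² = 3 + (72 - 2)² = 3 + 70² = 3 + 4900 = 4903)
r = 4903
o(-25, r)² = (√((-25)² + 4903²))² = (√(625 + 24039409))² = (√24040034)² = 24040034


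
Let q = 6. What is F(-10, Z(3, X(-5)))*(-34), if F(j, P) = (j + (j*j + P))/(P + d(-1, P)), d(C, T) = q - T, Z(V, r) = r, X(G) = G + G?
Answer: -1360/3 ≈ -453.33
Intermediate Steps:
X(G) = 2*G
d(C, T) = 6 - T
F(j, P) = P/6 + j/6 + j**2/6 (F(j, P) = (j + (j*j + P))/(P + (6 - P)) = (j + (j**2 + P))/6 = (j + (P + j**2))*(1/6) = (P + j + j**2)*(1/6) = P/6 + j/6 + j**2/6)
F(-10, Z(3, X(-5)))*(-34) = ((2*(-5))/6 + (1/6)*(-10) + (1/6)*(-10)**2)*(-34) = ((1/6)*(-10) - 5/3 + (1/6)*100)*(-34) = (-5/3 - 5/3 + 50/3)*(-34) = (40/3)*(-34) = -1360/3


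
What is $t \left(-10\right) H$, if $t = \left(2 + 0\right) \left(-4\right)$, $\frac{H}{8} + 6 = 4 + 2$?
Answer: $0$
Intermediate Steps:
$H = 0$ ($H = -48 + 8 \left(4 + 2\right) = -48 + 8 \cdot 6 = -48 + 48 = 0$)
$t = -8$ ($t = 2 \left(-4\right) = -8$)
$t \left(-10\right) H = \left(-8\right) \left(-10\right) 0 = 80 \cdot 0 = 0$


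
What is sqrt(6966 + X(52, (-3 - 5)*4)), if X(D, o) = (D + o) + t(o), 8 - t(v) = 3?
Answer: sqrt(6991) ≈ 83.612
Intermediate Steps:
t(v) = 5 (t(v) = 8 - 1*3 = 8 - 3 = 5)
X(D, o) = 5 + D + o (X(D, o) = (D + o) + 5 = 5 + D + o)
sqrt(6966 + X(52, (-3 - 5)*4)) = sqrt(6966 + (5 + 52 + (-3 - 5)*4)) = sqrt(6966 + (5 + 52 - 8*4)) = sqrt(6966 + (5 + 52 - 32)) = sqrt(6966 + 25) = sqrt(6991)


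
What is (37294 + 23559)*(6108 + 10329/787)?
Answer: 293148678225/787 ≈ 3.7249e+8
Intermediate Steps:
(37294 + 23559)*(6108 + 10329/787) = 60853*(6108 + 10329*(1/787)) = 60853*(6108 + 10329/787) = 60853*(4817325/787) = 293148678225/787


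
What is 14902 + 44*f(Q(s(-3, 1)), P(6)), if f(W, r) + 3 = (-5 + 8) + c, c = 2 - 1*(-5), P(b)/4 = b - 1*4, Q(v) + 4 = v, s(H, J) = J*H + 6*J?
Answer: 15210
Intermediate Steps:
s(H, J) = 6*J + H*J (s(H, J) = H*J + 6*J = 6*J + H*J)
Q(v) = -4 + v
P(b) = -16 + 4*b (P(b) = 4*(b - 1*4) = 4*(b - 4) = 4*(-4 + b) = -16 + 4*b)
c = 7 (c = 2 + 5 = 7)
f(W, r) = 7 (f(W, r) = -3 + ((-5 + 8) + 7) = -3 + (3 + 7) = -3 + 10 = 7)
14902 + 44*f(Q(s(-3, 1)), P(6)) = 14902 + 44*7 = 14902 + 308 = 15210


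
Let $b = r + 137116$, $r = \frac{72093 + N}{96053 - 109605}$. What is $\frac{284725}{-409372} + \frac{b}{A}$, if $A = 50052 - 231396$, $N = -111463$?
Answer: $- \frac{182555283531043}{125757742209792} \approx -1.4516$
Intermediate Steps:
$r = \frac{19685}{6776}$ ($r = \frac{72093 - 111463}{96053 - 109605} = - \frac{39370}{-13552} = \left(-39370\right) \left(- \frac{1}{13552}\right) = \frac{19685}{6776} \approx 2.9051$)
$A = -181344$ ($A = 50052 - 231396 = -181344$)
$b = \frac{929117701}{6776}$ ($b = \frac{19685}{6776} + 137116 = \frac{929117701}{6776} \approx 1.3712 \cdot 10^{5}$)
$\frac{284725}{-409372} + \frac{b}{A} = \frac{284725}{-409372} + \frac{929117701}{6776 \left(-181344\right)} = 284725 \left(- \frac{1}{409372}\right) + \frac{929117701}{6776} \left(- \frac{1}{181344}\right) = - \frac{284725}{409372} - \frac{929117701}{1228786944} = - \frac{182555283531043}{125757742209792}$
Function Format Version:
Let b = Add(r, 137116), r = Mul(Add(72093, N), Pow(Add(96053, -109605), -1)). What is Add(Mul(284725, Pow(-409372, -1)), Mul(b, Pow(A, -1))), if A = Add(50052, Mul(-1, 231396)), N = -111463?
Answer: Rational(-182555283531043, 125757742209792) ≈ -1.4516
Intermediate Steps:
r = Rational(19685, 6776) (r = Mul(Add(72093, -111463), Pow(Add(96053, -109605), -1)) = Mul(-39370, Pow(-13552, -1)) = Mul(-39370, Rational(-1, 13552)) = Rational(19685, 6776) ≈ 2.9051)
A = -181344 (A = Add(50052, -231396) = -181344)
b = Rational(929117701, 6776) (b = Add(Rational(19685, 6776), 137116) = Rational(929117701, 6776) ≈ 1.3712e+5)
Add(Mul(284725, Pow(-409372, -1)), Mul(b, Pow(A, -1))) = Add(Mul(284725, Pow(-409372, -1)), Mul(Rational(929117701, 6776), Pow(-181344, -1))) = Add(Mul(284725, Rational(-1, 409372)), Mul(Rational(929117701, 6776), Rational(-1, 181344))) = Add(Rational(-284725, 409372), Rational(-929117701, 1228786944)) = Rational(-182555283531043, 125757742209792)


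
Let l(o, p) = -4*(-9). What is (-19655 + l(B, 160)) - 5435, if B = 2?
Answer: -25054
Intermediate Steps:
l(o, p) = 36
(-19655 + l(B, 160)) - 5435 = (-19655 + 36) - 5435 = -19619 - 5435 = -25054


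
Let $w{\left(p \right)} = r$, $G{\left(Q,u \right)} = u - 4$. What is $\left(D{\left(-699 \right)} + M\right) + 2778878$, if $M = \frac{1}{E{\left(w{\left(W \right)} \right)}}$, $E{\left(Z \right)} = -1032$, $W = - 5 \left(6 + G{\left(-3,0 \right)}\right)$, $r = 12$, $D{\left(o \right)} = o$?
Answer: $\frac{2867080727}{1032} \approx 2.7782 \cdot 10^{6}$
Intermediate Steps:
$G{\left(Q,u \right)} = -4 + u$
$W = -10$ ($W = - 5 \left(6 + \left(-4 + 0\right)\right) = - 5 \left(6 - 4\right) = \left(-5\right) 2 = -10$)
$w{\left(p \right)} = 12$
$M = - \frac{1}{1032}$ ($M = \frac{1}{-1032} = - \frac{1}{1032} \approx -0.00096899$)
$\left(D{\left(-699 \right)} + M\right) + 2778878 = \left(-699 - \frac{1}{1032}\right) + 2778878 = - \frac{721369}{1032} + 2778878 = \frac{2867080727}{1032}$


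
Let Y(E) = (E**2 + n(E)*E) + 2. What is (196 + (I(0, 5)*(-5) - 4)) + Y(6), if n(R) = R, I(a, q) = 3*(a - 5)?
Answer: 341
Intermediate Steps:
I(a, q) = -15 + 3*a (I(a, q) = 3*(-5 + a) = -15 + 3*a)
Y(E) = 2 + 2*E**2 (Y(E) = (E**2 + E*E) + 2 = (E**2 + E**2) + 2 = 2*E**2 + 2 = 2 + 2*E**2)
(196 + (I(0, 5)*(-5) - 4)) + Y(6) = (196 + ((-15 + 3*0)*(-5) - 4)) + (2 + 2*6**2) = (196 + ((-15 + 0)*(-5) - 4)) + (2 + 2*36) = (196 + (-15*(-5) - 4)) + (2 + 72) = (196 + (75 - 4)) + 74 = (196 + 71) + 74 = 267 + 74 = 341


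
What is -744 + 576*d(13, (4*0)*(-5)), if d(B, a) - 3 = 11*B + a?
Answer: 83352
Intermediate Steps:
d(B, a) = 3 + a + 11*B (d(B, a) = 3 + (11*B + a) = 3 + (a + 11*B) = 3 + a + 11*B)
-744 + 576*d(13, (4*0)*(-5)) = -744 + 576*(3 + (4*0)*(-5) + 11*13) = -744 + 576*(3 + 0*(-5) + 143) = -744 + 576*(3 + 0 + 143) = -744 + 576*146 = -744 + 84096 = 83352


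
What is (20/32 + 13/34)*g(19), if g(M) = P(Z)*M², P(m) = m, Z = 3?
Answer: 148371/136 ≈ 1091.0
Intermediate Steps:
g(M) = 3*M²
(20/32 + 13/34)*g(19) = (20/32 + 13/34)*(3*19²) = (20*(1/32) + 13*(1/34))*(3*361) = (5/8 + 13/34)*1083 = (137/136)*1083 = 148371/136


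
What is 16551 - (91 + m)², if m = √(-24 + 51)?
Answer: 8243 - 546*√3 ≈ 7297.3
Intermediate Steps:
m = 3*√3 (m = √27 = 3*√3 ≈ 5.1962)
16551 - (91 + m)² = 16551 - (91 + 3*√3)²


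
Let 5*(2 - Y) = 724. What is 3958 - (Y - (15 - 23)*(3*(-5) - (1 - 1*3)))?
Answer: 21024/5 ≈ 4204.8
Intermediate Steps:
Y = -714/5 (Y = 2 - ⅕*724 = 2 - 724/5 = -714/5 ≈ -142.80)
3958 - (Y - (15 - 23)*(3*(-5) - (1 - 1*3))) = 3958 - (-714/5 - (15 - 23)*(3*(-5) - (1 - 1*3))) = 3958 - (-714/5 - (-8)*(-15 - (1 - 3))) = 3958 - (-714/5 - (-8)*(-15 - 1*(-2))) = 3958 - (-714/5 - (-8)*(-15 + 2)) = 3958 - (-714/5 - (-8)*(-13)) = 3958 - (-714/5 - 1*104) = 3958 - (-714/5 - 104) = 3958 - 1*(-1234/5) = 3958 + 1234/5 = 21024/5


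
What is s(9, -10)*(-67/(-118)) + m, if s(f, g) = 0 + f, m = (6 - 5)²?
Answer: 721/118 ≈ 6.1102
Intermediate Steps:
m = 1 (m = 1² = 1)
s(f, g) = f
s(9, -10)*(-67/(-118)) + m = 9*(-67/(-118)) + 1 = 9*(-67*(-1/118)) + 1 = 9*(67/118) + 1 = 603/118 + 1 = 721/118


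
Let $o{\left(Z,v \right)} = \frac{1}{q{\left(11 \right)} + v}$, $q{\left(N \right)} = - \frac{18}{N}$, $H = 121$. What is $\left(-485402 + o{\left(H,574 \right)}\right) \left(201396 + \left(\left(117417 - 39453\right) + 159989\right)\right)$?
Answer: $- \frac{1342690516411369}{6296} \approx -2.1326 \cdot 10^{11}$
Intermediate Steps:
$o{\left(Z,v \right)} = \frac{1}{- \frac{18}{11} + v}$
$\left(-485402 + o{\left(H,574 \right)}\right) \left(201396 + \left(\left(117417 - 39453\right) + 159989\right)\right) = \left(-485402 + \frac{11}{-18 + 11 \cdot 574}\right) \left(201396 + \left(\left(117417 - 39453\right) + 159989\right)\right) = \left(-485402 + \frac{11}{-18 + 6314}\right) \left(201396 + \left(77964 + 159989\right)\right) = \left(-485402 + \frac{11}{6296}\right) \left(201396 + 237953\right) = \left(-485402 + 11 \cdot \frac{1}{6296}\right) 439349 = \left(-485402 + \frac{11}{6296}\right) 439349 = \left(- \frac{3056090981}{6296}\right) 439349 = - \frac{1342690516411369}{6296}$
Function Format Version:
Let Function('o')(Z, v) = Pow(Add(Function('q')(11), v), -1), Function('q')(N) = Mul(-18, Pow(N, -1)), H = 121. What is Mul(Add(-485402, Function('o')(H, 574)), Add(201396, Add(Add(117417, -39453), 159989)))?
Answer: Rational(-1342690516411369, 6296) ≈ -2.1326e+11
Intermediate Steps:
Function('o')(Z, v) = Pow(Add(Rational(-18, 11), v), -1) (Function('o')(Z, v) = Pow(Add(Mul(-18, Pow(11, -1)), v), -1) = Pow(Add(Mul(-18, Rational(1, 11)), v), -1) = Pow(Add(Rational(-18, 11), v), -1))
Mul(Add(-485402, Function('o')(H, 574)), Add(201396, Add(Add(117417, -39453), 159989))) = Mul(Add(-485402, Mul(11, Pow(Add(-18, Mul(11, 574)), -1))), Add(201396, Add(Add(117417, -39453), 159989))) = Mul(Add(-485402, Mul(11, Pow(Add(-18, 6314), -1))), Add(201396, Add(77964, 159989))) = Mul(Add(-485402, Mul(11, Pow(6296, -1))), Add(201396, 237953)) = Mul(Add(-485402, Mul(11, Rational(1, 6296))), 439349) = Mul(Add(-485402, Rational(11, 6296)), 439349) = Mul(Rational(-3056090981, 6296), 439349) = Rational(-1342690516411369, 6296)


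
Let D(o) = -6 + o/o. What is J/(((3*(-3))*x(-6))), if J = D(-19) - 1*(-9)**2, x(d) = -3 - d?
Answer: 86/27 ≈ 3.1852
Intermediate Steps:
D(o) = -5 (D(o) = -6 + 1 = -5)
J = -86 (J = -5 - 1*(-9)**2 = -5 - 1*81 = -5 - 81 = -86)
J/(((3*(-3))*x(-6))) = -86*(-1/(9*(-3 - 1*(-6)))) = -86*(-1/(9*(-3 + 6))) = -86/((-9*3)) = -86/(-27) = -86*(-1/27) = 86/27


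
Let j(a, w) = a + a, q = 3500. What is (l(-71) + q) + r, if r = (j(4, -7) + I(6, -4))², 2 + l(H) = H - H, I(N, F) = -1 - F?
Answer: 3619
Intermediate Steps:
j(a, w) = 2*a
l(H) = -2 (l(H) = -2 + (H - H) = -2 + 0 = -2)
r = 121 (r = (2*4 + (-1 - 1*(-4)))² = (8 + (-1 + 4))² = (8 + 3)² = 11² = 121)
(l(-71) + q) + r = (-2 + 3500) + 121 = 3498 + 121 = 3619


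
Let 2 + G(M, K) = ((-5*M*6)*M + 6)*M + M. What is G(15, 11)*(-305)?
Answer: 30849835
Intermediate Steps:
G(M, K) = -2 + M + M*(6 - 30*M²) (G(M, K) = -2 + (((-5*M*6)*M + 6)*M + M) = -2 + (((-30*M)*M + 6)*M + M) = -2 + ((-30*M² + 6)*M + M) = -2 + ((6 - 30*M²)*M + M) = -2 + (M*(6 - 30*M²) + M) = -2 + (M + M*(6 - 30*M²)) = -2 + M + M*(6 - 30*M²))
G(15, 11)*(-305) = (-2 - 30*15³ + 7*15)*(-305) = (-2 - 30*3375 + 105)*(-305) = (-2 - 101250 + 105)*(-305) = -101147*(-305) = 30849835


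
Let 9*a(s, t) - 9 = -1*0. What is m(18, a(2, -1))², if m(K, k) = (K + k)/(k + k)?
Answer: 361/4 ≈ 90.250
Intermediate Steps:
a(s, t) = 1 (a(s, t) = 1 + (-1*0)/9 = 1 + (⅑)*0 = 1 + 0 = 1)
m(K, k) = (K + k)/(2*k) (m(K, k) = (K + k)/((2*k)) = (K + k)*(1/(2*k)) = (K + k)/(2*k))
m(18, a(2, -1))² = ((½)*(18 + 1)/1)² = ((½)*1*19)² = (19/2)² = 361/4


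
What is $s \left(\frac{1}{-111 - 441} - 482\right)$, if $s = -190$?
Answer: $\frac{25276175}{276} \approx 91580.0$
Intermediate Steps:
$s \left(\frac{1}{-111 - 441} - 482\right) = - 190 \left(\frac{1}{-111 - 441} - 482\right) = - 190 \left(\frac{1}{-552} - 482\right) = - 190 \left(- \frac{1}{552} - 482\right) = \left(-190\right) \left(- \frac{266065}{552}\right) = \frac{25276175}{276}$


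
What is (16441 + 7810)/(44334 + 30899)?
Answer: 24251/75233 ≈ 0.32235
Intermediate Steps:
(16441 + 7810)/(44334 + 30899) = 24251/75233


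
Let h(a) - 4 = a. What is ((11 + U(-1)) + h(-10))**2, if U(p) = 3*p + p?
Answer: 1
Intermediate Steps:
h(a) = 4 + a
U(p) = 4*p
((11 + U(-1)) + h(-10))**2 = ((11 + 4*(-1)) + (4 - 10))**2 = ((11 - 4) - 6)**2 = (7 - 6)**2 = 1**2 = 1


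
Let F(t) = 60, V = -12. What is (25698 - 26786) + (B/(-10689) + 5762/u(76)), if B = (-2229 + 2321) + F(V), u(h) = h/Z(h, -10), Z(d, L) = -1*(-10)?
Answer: -66990851/203091 ≈ -329.86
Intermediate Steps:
Z(d, L) = 10
u(h) = h/10
B = 152 (B = (-2229 + 2321) + 60 = 92 + 60 = 152)
(25698 - 26786) + (B/(-10689) + 5762/u(76)) = (25698 - 26786) + (152/(-10689) + 5762/(((⅒)*76))) = -1088 + (152*(-1/10689) + 5762/(38/5)) = -1088 + (-152/10689 + 5762*(5/38)) = -1088 + (-152/10689 + 14405/19) = -1088 + 153972157/203091 = -66990851/203091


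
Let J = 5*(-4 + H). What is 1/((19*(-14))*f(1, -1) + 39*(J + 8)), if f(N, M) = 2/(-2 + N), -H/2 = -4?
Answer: 1/1624 ≈ 0.00061576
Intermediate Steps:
H = 8 (H = -2*(-4) = 8)
f(N, M) = 2/(-2 + N)
J = 20 (J = 5*(-4 + 8) = 5*4 = 20)
1/((19*(-14))*f(1, -1) + 39*(J + 8)) = 1/((19*(-14))*(2/(-2 + 1)) + 39*(20 + 8)) = 1/(-532/(-1) + 39*28) = 1/(-532*(-1) + 1092) = 1/(-266*(-2) + 1092) = 1/(532 + 1092) = 1/1624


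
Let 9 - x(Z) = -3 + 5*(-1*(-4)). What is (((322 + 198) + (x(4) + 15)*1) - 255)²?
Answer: 73984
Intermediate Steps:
x(Z) = -8 (x(Z) = 9 - (-3 + 5*(-1*(-4))) = 9 - (-3 + 5*4) = 9 - (-3 + 20) = 9 - 1*17 = 9 - 17 = -8)
(((322 + 198) + (x(4) + 15)*1) - 255)² = (((322 + 198) + (-8 + 15)*1) - 255)² = ((520 + 7*1) - 255)² = ((520 + 7) - 255)² = (527 - 255)² = 272² = 73984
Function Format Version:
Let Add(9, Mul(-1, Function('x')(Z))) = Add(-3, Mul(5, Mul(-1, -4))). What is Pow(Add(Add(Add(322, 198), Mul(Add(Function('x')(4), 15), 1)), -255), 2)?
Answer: 73984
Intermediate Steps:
Function('x')(Z) = -8 (Function('x')(Z) = Add(9, Mul(-1, Add(-3, Mul(5, Mul(-1, -4))))) = Add(9, Mul(-1, Add(-3, Mul(5, 4)))) = Add(9, Mul(-1, Add(-3, 20))) = Add(9, Mul(-1, 17)) = Add(9, -17) = -8)
Pow(Add(Add(Add(322, 198), Mul(Add(Function('x')(4), 15), 1)), -255), 2) = Pow(Add(Add(Add(322, 198), Mul(Add(-8, 15), 1)), -255), 2) = Pow(Add(Add(520, Mul(7, 1)), -255), 2) = Pow(Add(Add(520, 7), -255), 2) = Pow(Add(527, -255), 2) = Pow(272, 2) = 73984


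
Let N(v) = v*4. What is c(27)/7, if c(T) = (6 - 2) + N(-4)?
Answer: -12/7 ≈ -1.7143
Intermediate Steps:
N(v) = 4*v
c(T) = -12 (c(T) = (6 - 2) + 4*(-4) = 4 - 16 = -12)
c(27)/7 = -12/7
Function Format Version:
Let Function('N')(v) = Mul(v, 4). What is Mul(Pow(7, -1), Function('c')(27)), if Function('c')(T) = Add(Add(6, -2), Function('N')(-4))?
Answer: Rational(-12, 7) ≈ -1.7143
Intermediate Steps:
Function('N')(v) = Mul(4, v)
Function('c')(T) = -12 (Function('c')(T) = Add(Add(6, -2), Mul(4, -4)) = Add(4, -16) = -12)
Mul(Pow(7, -1), Function('c')(27)) = Mul(Pow(7, -1), -12) = Mul(Rational(1, 7), -12) = Rational(-12, 7)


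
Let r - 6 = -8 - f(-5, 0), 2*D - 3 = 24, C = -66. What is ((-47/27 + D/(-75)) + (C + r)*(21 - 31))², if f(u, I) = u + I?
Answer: 718946280649/1822500 ≈ 3.9448e+5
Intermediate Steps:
D = 27/2 (D = 3/2 + (½)*24 = 3/2 + 12 = 27/2 ≈ 13.500)
f(u, I) = I + u
r = 3 (r = 6 + (-8 - (0 - 5)) = 6 + (-8 - 1*(-5)) = 6 + (-8 + 5) = 6 - 3 = 3)
((-47/27 + D/(-75)) + (C + r)*(21 - 31))² = ((-47/27 + (27/2)/(-75)) + (-66 + 3)*(21 - 31))² = ((-47*1/27 + (27/2)*(-1/75)) - 63*(-10))² = ((-47/27 - 9/50) + 630)² = (-2593/1350 + 630)² = (847907/1350)² = 718946280649/1822500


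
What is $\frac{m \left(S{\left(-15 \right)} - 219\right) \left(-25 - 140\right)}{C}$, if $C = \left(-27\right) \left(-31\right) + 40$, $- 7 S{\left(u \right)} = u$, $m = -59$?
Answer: $- \frac{14777730}{6139} \approx -2407.2$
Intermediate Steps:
$S{\left(u \right)} = - \frac{u}{7}$
$C = 877$ ($C = 837 + 40 = 877$)
$\frac{m \left(S{\left(-15 \right)} - 219\right) \left(-25 - 140\right)}{C} = \frac{\left(-59\right) \left(\left(- \frac{1}{7}\right) \left(-15\right) - 219\right) \left(-25 - 140\right)}{877} = - 59 \left(\frac{15}{7} - 219\right) \left(-165\right) \frac{1}{877} = - 59 \left(\left(- \frac{1518}{7}\right) \left(-165\right)\right) \frac{1}{877} = \left(-59\right) \frac{250470}{7} \cdot \frac{1}{877} = \left(- \frac{14777730}{7}\right) \frac{1}{877} = - \frac{14777730}{6139}$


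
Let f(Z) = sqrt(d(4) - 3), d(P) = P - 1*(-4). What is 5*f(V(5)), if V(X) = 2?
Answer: 5*sqrt(5) ≈ 11.180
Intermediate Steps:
d(P) = 4 + P (d(P) = P + 4 = 4 + P)
f(Z) = sqrt(5) (f(Z) = sqrt((4 + 4) - 3) = sqrt(8 - 3) = sqrt(5))
5*f(V(5)) = 5*sqrt(5)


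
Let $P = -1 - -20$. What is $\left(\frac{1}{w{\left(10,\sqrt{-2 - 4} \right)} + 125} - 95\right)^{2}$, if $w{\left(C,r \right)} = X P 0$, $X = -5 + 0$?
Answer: $\frac{140991876}{15625} \approx 9023.5$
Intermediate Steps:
$X = -5$
$P = 19$ ($P = -1 + 20 = 19$)
$w{\left(C,r \right)} = 0$ ($w{\left(C,r \right)} = \left(-5\right) 19 \cdot 0 = \left(-95\right) 0 = 0$)
$\left(\frac{1}{w{\left(10,\sqrt{-2 - 4} \right)} + 125} - 95\right)^{2} = \left(\frac{1}{0 + 125} - 95\right)^{2} = \left(\frac{1}{125} - 95\right)^{2} = \left(- \frac{11874}{125}\right)^{2} = \frac{140991876}{15625}$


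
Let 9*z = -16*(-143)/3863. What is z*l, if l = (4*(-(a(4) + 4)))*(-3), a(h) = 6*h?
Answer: 256256/11589 ≈ 22.112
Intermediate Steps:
z = 2288/34767 (z = (-16*(-143)/3863)/9 = (2288*(1/3863))/9 = (⅑)*(2288/3863) = 2288/34767 ≈ 0.065809)
l = 336 (l = (4*(-(6*4 + 4)))*(-3) = (4*(-(24 + 4)))*(-3) = (4*(-1*28))*(-3) = (4*(-28))*(-3) = -112*(-3) = 336)
z*l = (2288/34767)*336 = 256256/11589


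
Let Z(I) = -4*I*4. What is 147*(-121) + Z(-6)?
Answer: -17691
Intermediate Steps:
Z(I) = -16*I
147*(-121) + Z(-6) = 147*(-121) - 16*(-6) = -17787 + 96 = -17691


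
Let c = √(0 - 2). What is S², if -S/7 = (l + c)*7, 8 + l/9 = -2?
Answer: 19443298 - 432180*I*√2 ≈ 1.9443e+7 - 6.112e+5*I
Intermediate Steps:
l = -90 (l = -72 + 9*(-2) = -72 - 18 = -90)
c = I*√2 (c = √(-2) = I*√2 ≈ 1.4142*I)
S = 4410 - 49*I*√2 (S = -7*(-90 + I*√2)*7 = -7*(-630 + 7*I*√2) = 4410 - 49*I*√2 ≈ 4410.0 - 69.297*I)
S² = (4410 - 49*I*√2)²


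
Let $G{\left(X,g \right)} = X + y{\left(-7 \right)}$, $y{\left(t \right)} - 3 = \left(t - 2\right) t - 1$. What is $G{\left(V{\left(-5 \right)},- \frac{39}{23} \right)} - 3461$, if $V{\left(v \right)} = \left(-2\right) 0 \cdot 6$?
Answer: $-3396$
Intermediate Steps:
$y{\left(t \right)} = 2 + t \left(-2 + t\right)$ ($y{\left(t \right)} = 3 + \left(\left(t - 2\right) t - 1\right) = 3 + \left(\left(-2 + t\right) t - 1\right) = 3 + \left(t \left(-2 + t\right) - 1\right) = 3 + \left(-1 + t \left(-2 + t\right)\right) = 2 + t \left(-2 + t\right)$)
$V{\left(v \right)} = 0$ ($V{\left(v \right)} = 0 \cdot 6 = 0$)
$G{\left(X,g \right)} = 65 + X$ ($G{\left(X,g \right)} = X + \left(2 + \left(-7\right)^{2} - -14\right) = X + \left(2 + 49 + 14\right) = X + 65 = 65 + X$)
$G{\left(V{\left(-5 \right)},- \frac{39}{23} \right)} - 3461 = \left(65 + 0\right) - 3461 = 65 - 3461 = -3396$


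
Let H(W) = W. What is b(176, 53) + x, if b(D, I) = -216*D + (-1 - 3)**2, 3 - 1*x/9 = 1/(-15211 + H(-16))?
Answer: -578214862/15227 ≈ -37973.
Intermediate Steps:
x = 411138/15227 (x = 27 - 9/(-15211 - 16) = 27 - 9/(-15227) = 27 - 9*(-1/15227) = 27 + 9/15227 = 411138/15227 ≈ 27.001)
b(D, I) = 16 - 216*D (b(D, I) = -216*D + (-4)**2 = -216*D + 16 = 16 - 216*D)
b(176, 53) + x = (16 - 216*176) + 411138/15227 = (16 - 38016) + 411138/15227 = -38000 + 411138/15227 = -578214862/15227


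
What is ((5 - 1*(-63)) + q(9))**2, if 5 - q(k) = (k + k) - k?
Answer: 4096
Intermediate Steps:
q(k) = 5 - k (q(k) = 5 - ((k + k) - k) = 5 - (2*k - k) = 5 - k)
((5 - 1*(-63)) + q(9))**2 = ((5 - 1*(-63)) + (5 - 1*9))**2 = ((5 + 63) + (5 - 9))**2 = (68 - 4)**2 = 64**2 = 4096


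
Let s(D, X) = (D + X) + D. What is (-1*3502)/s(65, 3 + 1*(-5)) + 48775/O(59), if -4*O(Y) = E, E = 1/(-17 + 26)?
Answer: -112379351/64 ≈ -1.7559e+6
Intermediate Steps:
E = 1/9 ≈ 0.11111
s(D, X) = X + 2*D
O(Y) = -1/36 (O(Y) = -1/4*1/9 = -1/36)
(-1*3502)/s(65, 3 + 1*(-5)) + 48775/O(59) = (-1*3502)/((3 + 1*(-5)) + 2*65) + 48775/(-1/36) = -3502/((3 - 5) + 130) + 48775*(-36) = -3502/(-2 + 130) - 1755900 = -3502/128 - 1755900 = -3502*1/128 - 1755900 = -1751/64 - 1755900 = -112379351/64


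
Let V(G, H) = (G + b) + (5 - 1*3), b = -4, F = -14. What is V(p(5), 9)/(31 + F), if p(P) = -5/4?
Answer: -13/68 ≈ -0.19118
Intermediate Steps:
p(P) = -5/4 (p(P) = -5*1/4 = -5/4)
V(G, H) = -2 + G (V(G, H) = (G - 4) + (5 - 1*3) = (-4 + G) + (5 - 3) = (-4 + G) + 2 = -2 + G)
V(p(5), 9)/(31 + F) = (-2 - 5/4)/(31 - 14) = -13/4/17 = -13/4*1/17 = -13/68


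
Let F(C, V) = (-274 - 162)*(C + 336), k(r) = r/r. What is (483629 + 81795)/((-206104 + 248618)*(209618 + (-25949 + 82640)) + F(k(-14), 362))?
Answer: 282712/5660856947 ≈ 4.9942e-5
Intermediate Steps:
k(r) = 1
F(C, V) = -146496 - 436*C (F(C, V) = -436*(336 + C) = -146496 - 436*C)
(483629 + 81795)/((-206104 + 248618)*(209618 + (-25949 + 82640)) + F(k(-14), 362)) = (483629 + 81795)/((-206104 + 248618)*(209618 + (-25949 + 82640)) + (-146496 - 436*1)) = 565424/(42514*(209618 + 56691) + (-146496 - 436)) = 565424/(42514*266309 - 146932) = 565424/(11321860826 - 146932) = 565424/11321713894 = 565424*(1/11321713894) = 282712/5660856947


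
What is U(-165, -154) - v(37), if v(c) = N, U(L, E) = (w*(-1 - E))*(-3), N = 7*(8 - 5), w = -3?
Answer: 1356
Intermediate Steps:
N = 21 (N = 7*3 = 21)
U(L, E) = -9 - 9*E (U(L, E) = -3*(-1 - E)*(-3) = (3 + 3*E)*(-3) = -9 - 9*E)
v(c) = 21
U(-165, -154) - v(37) = (-9 - 9*(-154)) - 1*21 = (-9 + 1386) - 21 = 1377 - 21 = 1356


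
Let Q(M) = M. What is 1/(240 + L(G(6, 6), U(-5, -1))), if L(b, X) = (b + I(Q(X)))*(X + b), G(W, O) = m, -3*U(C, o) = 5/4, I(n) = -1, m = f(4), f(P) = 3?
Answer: 6/1471 ≈ 0.0040789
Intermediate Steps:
m = 3
U(C, o) = -5/12 (U(C, o) = -5/(3*4) = -⅓*5/4 = -5/12)
G(W, O) = 3
L(b, X) = (-1 + b)*(X + b) (L(b, X) = (b - 1)*(X + b) = (-1 + b)*(X + b))
1/(240 + L(G(6, 6), U(-5, -1))) = 1/(240 + (3² - 1*(-5/12) - 1*3 - 5/12*3)) = 1/(240 + (9 + 5/12 - 3 - 5/4)) = 1/(240 + 31/6) = 1/(1471/6) = 6/1471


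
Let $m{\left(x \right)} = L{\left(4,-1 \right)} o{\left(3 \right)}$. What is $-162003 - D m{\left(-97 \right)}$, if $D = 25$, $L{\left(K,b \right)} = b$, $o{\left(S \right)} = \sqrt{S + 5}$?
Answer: $-162003 + 50 \sqrt{2} \approx -1.6193 \cdot 10^{5}$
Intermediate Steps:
$o{\left(S \right)} = \sqrt{5 + S}$
$m{\left(x \right)} = - 2 \sqrt{2}$ ($m{\left(x \right)} = - \sqrt{5 + 3} = - \sqrt{8} = - 2 \sqrt{2}$)
$-162003 - D m{\left(-97 \right)} = -162003 - 25 \left(- 2 \sqrt{2}\right) = -162003 - - 50 \sqrt{2} = -162003 + 50 \sqrt{2}$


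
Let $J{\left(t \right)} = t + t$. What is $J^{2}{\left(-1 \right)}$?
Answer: $4$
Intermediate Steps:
$J{\left(t \right)} = 2 t$
$J^{2}{\left(-1 \right)} = \left(2 \left(-1\right)\right)^{2} = \left(-2\right)^{2} = 4$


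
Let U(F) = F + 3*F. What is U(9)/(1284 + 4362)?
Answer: 6/941 ≈ 0.0063762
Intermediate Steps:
U(F) = 4*F
U(9)/(1284 + 4362) = (4*9)/(1284 + 4362) = 36/5646 = (1/5646)*36 = 6/941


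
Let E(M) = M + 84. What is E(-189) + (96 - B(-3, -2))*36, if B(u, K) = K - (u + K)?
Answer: 3243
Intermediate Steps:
E(M) = 84 + M
B(u, K) = -u (B(u, K) = K - (K + u) = K + (-K - u) = -u)
E(-189) + (96 - B(-3, -2))*36 = (84 - 189) + (96 - (-1)*(-3))*36 = -105 + (96 - 1*3)*36 = -105 + (96 - 3)*36 = -105 + 93*36 = -105 + 3348 = 3243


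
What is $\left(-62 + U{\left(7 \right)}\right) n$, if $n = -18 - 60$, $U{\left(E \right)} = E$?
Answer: $4290$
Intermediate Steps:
$n = -78$ ($n = -18 - 60 = -78$)
$\left(-62 + U{\left(7 \right)}\right) n = \left(-62 + 7\right) \left(-78\right) = \left(-55\right) \left(-78\right) = 4290$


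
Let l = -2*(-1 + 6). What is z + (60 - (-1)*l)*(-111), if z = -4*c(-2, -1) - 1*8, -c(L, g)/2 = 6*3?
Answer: -5414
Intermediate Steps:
c(L, g) = -36 (c(L, g) = -12*3 = -2*18 = -36)
l = -10 (l = -2*5 = -10)
z = 136 (z = -4*(-36) - 1*8 = 144 - 8 = 136)
z + (60 - (-1)*l)*(-111) = 136 + (60 - (-1)*(-10))*(-111) = 136 + (60 - 1*10)*(-111) = 136 + (60 - 10)*(-111) = 136 + 50*(-111) = 136 - 5550 = -5414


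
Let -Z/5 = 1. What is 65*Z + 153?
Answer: -172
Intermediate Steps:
Z = -5 (Z = -5*1 = -5)
65*Z + 153 = 65*(-5) + 153 = -325 + 153 = -172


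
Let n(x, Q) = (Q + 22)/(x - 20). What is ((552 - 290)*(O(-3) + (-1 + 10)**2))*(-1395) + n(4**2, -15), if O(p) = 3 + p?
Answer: -118418767/4 ≈ -2.9605e+7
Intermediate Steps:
n(x, Q) = (22 + Q)/(-20 + x)
((552 - 290)*(O(-3) + (-1 + 10)**2))*(-1395) + n(4**2, -15) = ((552 - 290)*((3 - 3) + (-1 + 10)**2))*(-1395) + (22 - 15)/(-20 + 4**2) = (262*(0 + 9**2))*(-1395) + 7/(-20 + 16) = (262*(0 + 81))*(-1395) + 7/(-4) = (262*81)*(-1395) - 1/4*7 = 21222*(-1395) - 7/4 = -29604690 - 7/4 = -118418767/4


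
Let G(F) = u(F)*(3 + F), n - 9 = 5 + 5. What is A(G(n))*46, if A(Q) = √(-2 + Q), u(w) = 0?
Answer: 46*I*√2 ≈ 65.054*I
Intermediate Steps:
n = 19 (n = 9 + (5 + 5) = 9 + 10 = 19)
G(F) = 0 (G(F) = 0*(3 + F) = 0)
A(G(n))*46 = √(-2 + 0)*46 = √(-2)*46 = (I*√2)*46 = 46*I*√2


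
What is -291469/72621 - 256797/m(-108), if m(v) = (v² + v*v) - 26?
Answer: -25440665575/1692214542 ≈ -15.034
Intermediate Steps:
m(v) = -26 + 2*v² (m(v) = (v² + v²) - 26 = 2*v² - 26 = -26 + 2*v²)
-291469/72621 - 256797/m(-108) = -291469/72621 - 256797/(-26 + 2*(-108)²) = -291469*1/72621 - 256797/(-26 + 2*11664) = -291469/72621 - 256797/(-26 + 23328) = -291469/72621 - 256797/23302 = -25440665575/1692214542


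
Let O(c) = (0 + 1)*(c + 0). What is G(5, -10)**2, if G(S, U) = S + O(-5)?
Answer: 0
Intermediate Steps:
O(c) = c (O(c) = 1*c = c)
G(S, U) = -5 + S (G(S, U) = S - 5 = -5 + S)
G(5, -10)**2 = (-5 + 5)**2 = 0**2 = 0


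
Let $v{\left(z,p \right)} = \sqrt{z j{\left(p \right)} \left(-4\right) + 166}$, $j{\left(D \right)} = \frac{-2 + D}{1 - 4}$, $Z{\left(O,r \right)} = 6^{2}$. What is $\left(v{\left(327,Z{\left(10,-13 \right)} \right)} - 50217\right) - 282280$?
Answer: $-332497 + \sqrt{14990} \approx -3.3237 \cdot 10^{5}$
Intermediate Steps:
$Z{\left(O,r \right)} = 36$
$j{\left(D \right)} = \frac{2}{3} - \frac{D}{3}$ ($j{\left(D \right)} = \frac{-2 + D}{-3} = \left(-2 + D\right) \left(- \frac{1}{3}\right) = \frac{2}{3} - \frac{D}{3}$)
$v{\left(z,p \right)} = \sqrt{166 - 4 z \left(\frac{2}{3} - \frac{p}{3}\right)}$ ($v{\left(z,p \right)} = \sqrt{z \left(\frac{2}{3} - \frac{p}{3}\right) \left(-4\right) + 166} = \sqrt{- 4 z \left(\frac{2}{3} - \frac{p}{3}\right) + 166} = \sqrt{166 - 4 z \left(\frac{2}{3} - \frac{p}{3}\right)}$)
$\left(v{\left(327,Z{\left(10,-13 \right)} \right)} - 50217\right) - 282280 = \left(\frac{\sqrt{6} \sqrt{249 - 654 \left(2 - 36\right)}}{3} - 50217\right) - 282280 = \left(\frac{\sqrt{6} \sqrt{249 - 654 \left(-34\right)}}{3} - 50217\right) - 282280 = \left(\frac{\sqrt{6} \sqrt{249 + 22236}}{3} - 50217\right) - 282280 = \left(\frac{\sqrt{6} \sqrt{22485}}{3} - 50217\right) - 282280 = \left(\sqrt{14990} - 50217\right) - 282280 = \left(-50217 + \sqrt{14990}\right) - 282280 = -332497 + \sqrt{14990}$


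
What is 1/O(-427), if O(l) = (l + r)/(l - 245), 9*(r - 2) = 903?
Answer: 1008/487 ≈ 2.0698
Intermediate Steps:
r = 307/3 (r = 2 + (⅑)*903 = 2 + 301/3 = 307/3 ≈ 102.33)
O(l) = (307/3 + l)/(-245 + l) (O(l) = (l + 307/3)/(l - 245) = (307/3 + l)/(-245 + l))
1/O(-427) = 1/((307/3 - 427)/(-245 - 427)) = 1/(-974/3/(-672)) = 1/(-1/672*(-974/3)) = 1/(487/1008) = 1008/487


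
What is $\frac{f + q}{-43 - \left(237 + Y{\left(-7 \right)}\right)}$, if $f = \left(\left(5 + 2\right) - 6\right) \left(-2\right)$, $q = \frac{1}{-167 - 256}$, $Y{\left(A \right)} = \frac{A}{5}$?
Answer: $\frac{605}{84177} \approx 0.0071872$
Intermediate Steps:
$Y{\left(A \right)} = \frac{A}{5}$ ($Y{\left(A \right)} = A \frac{1}{5} = \frac{A}{5}$)
$q = - \frac{1}{423}$ ($q = \frac{1}{-423} = - \frac{1}{423} \approx -0.0023641$)
$f = -2$ ($f = \left(7 - 6\right) \left(-2\right) = 1 \left(-2\right) = -2$)
$\frac{f + q}{-43 - \left(237 + Y{\left(-7 \right)}\right)} = \frac{-2 - \frac{1}{423}}{-43 - \left(237 + \frac{1}{5} \left(-7\right)\right)} = - \frac{847}{423 \left(-43 - \frac{1178}{5}\right)} = - \frac{847}{423 \left(- \frac{1393}{5}\right)} = \left(- \frac{847}{423}\right) \left(- \frac{5}{1393}\right) = \frac{605}{84177}$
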